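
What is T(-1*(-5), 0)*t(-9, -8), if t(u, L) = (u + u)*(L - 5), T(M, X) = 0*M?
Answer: 0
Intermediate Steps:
T(M, X) = 0
t(u, L) = 2*u*(-5 + L) (t(u, L) = (2*u)*(-5 + L) = 2*u*(-5 + L))
T(-1*(-5), 0)*t(-9, -8) = 0*(2*(-9)*(-5 - 8)) = 0*(2*(-9)*(-13)) = 0*234 = 0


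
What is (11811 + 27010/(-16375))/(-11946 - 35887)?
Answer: -38675623/156653075 ≈ -0.24689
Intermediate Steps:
(11811 + 27010/(-16375))/(-11946 - 35887) = (11811 + 27010*(-1/16375))/(-47833) = (11811 - 5402/3275)*(-1/47833) = (38675623/3275)*(-1/47833) = -38675623/156653075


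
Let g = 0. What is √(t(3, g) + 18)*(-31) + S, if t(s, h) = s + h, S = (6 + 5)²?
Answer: 121 - 31*√21 ≈ -21.060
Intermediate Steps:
S = 121 (S = 11² = 121)
t(s, h) = h + s
√(t(3, g) + 18)*(-31) + S = √((0 + 3) + 18)*(-31) + 121 = √(3 + 18)*(-31) + 121 = √21*(-31) + 121 = -31*√21 + 121 = 121 - 31*√21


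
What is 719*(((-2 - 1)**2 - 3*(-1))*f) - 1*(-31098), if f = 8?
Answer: 100122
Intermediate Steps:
719*(((-2 - 1)**2 - 3*(-1))*f) - 1*(-31098) = 719*(((-2 - 1)**2 - 3*(-1))*8) - 1*(-31098) = 719*(((-3)**2 + 3)*8) + 31098 = 719*((9 + 3)*8) + 31098 = 719*(12*8) + 31098 = 719*96 + 31098 = 69024 + 31098 = 100122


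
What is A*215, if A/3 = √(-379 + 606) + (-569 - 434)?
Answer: -646935 + 645*√227 ≈ -6.3722e+5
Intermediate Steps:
A = -3009 + 3*√227 (A = 3*(√(-379 + 606) + (-569 - 434)) = 3*(√227 - 1003) = 3*(-1003 + √227) = -3009 + 3*√227 ≈ -2963.8)
A*215 = (-3009 + 3*√227)*215 = -646935 + 645*√227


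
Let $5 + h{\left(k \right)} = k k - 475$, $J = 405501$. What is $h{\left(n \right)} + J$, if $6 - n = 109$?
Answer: $415630$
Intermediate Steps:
$n = -103$ ($n = 6 - 109 = -103$)
$h{\left(k \right)} = -480 + k^{2}$ ($h{\left(k \right)} = -5 + \left(k k - 475\right) = -5 + \left(k^{2} - 475\right) = -5 + \left(-475 + k^{2}\right) = -480 + k^{2}$)
$h{\left(n \right)} + J = \left(-480 + \left(-103\right)^{2}\right) + 405501 = \left(-480 + 10609\right) + 405501 = 10129 + 405501 = 415630$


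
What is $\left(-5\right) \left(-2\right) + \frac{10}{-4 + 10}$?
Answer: $\frac{35}{3} \approx 11.667$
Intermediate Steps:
$\left(-5\right) \left(-2\right) + \frac{10}{-4 + 10} = 10 + \frac{10}{6} = 10 + 10 \cdot \frac{1}{6} = 10 + \frac{5}{3} = \frac{35}{3}$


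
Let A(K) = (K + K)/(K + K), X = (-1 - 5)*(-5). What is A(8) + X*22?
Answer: 661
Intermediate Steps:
X = 30 (X = -6*(-5) = 30)
A(K) = 1 (A(K) = (2*K)/((2*K)) = (2*K)*(1/(2*K)) = 1)
A(8) + X*22 = 1 + 30*22 = 1 + 660 = 661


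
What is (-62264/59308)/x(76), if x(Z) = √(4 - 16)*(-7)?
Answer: -7783*I*√3/311367 ≈ -0.043295*I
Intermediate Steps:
x(Z) = -14*I*√3 (x(Z) = √(-12)*(-7) = (2*I*√3)*(-7) = -14*I*√3)
(-62264/59308)/x(76) = (-62264/59308)/((-14*I*√3)) = (-62264*1/59308)*(I*√3/42) = -7783*I*√3/311367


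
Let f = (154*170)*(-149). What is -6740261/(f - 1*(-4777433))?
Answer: -6740261/876613 ≈ -7.6890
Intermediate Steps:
f = -3900820 (f = 26180*(-149) = -3900820)
-6740261/(f - 1*(-4777433)) = -6740261/(-3900820 - 1*(-4777433)) = -6740261/(-3900820 + 4777433) = -6740261/876613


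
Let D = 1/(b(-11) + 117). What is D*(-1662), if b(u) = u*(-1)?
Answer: -831/64 ≈ -12.984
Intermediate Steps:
b(u) = -u
D = 1/128 (D = 1/(-1*(-11) + 117) = 1/(11 + 117) = 1/128 ≈ 0.0078125)
D*(-1662) = (1/128)*(-1662) = -831/64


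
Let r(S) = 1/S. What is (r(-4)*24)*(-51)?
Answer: 306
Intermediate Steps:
(r(-4)*24)*(-51) = (24/(-4))*(-51) = -¼*24*(-51) = -6*(-51) = 306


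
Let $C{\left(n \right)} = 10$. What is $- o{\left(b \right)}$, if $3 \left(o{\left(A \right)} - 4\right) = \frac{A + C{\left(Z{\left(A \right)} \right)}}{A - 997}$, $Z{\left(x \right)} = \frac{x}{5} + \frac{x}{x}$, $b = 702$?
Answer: $- \frac{2828}{885} \approx -3.1955$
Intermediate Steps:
$Z{\left(x \right)} = 1 + \frac{x}{5}$ ($Z{\left(x \right)} = x \frac{1}{5} + 1 = \frac{x}{5} + 1 = 1 + \frac{x}{5}$)
$o{\left(A \right)} = 4 + \frac{10 + A}{3 \left(-997 + A\right)}$ ($o{\left(A \right)} = 4 + \frac{\left(A + 10\right) \frac{1}{A - 997}}{3} = 4 + \frac{\left(10 + A\right) \frac{1}{-997 + A}}{3} = 4 + \frac{\frac{1}{-997 + A} \left(10 + A\right)}{3} = 4 + \frac{10 + A}{3 \left(-997 + A\right)}$)
$- o{\left(b \right)} = - \frac{-11954 + 13 \cdot 702}{3 \left(-997 + 702\right)} = - \frac{-11954 + 9126}{3 \left(-295\right)} = - \frac{\left(-1\right) \left(-2828\right)}{3 \cdot 295} = \left(-1\right) \frac{2828}{885} = - \frac{2828}{885}$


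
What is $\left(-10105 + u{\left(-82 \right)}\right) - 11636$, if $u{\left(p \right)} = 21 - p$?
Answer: $-21638$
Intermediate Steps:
$\left(-10105 + u{\left(-82 \right)}\right) - 11636 = \left(-10105 + \left(21 - -82\right)\right) - 11636 = \left(-10105 + \left(21 + 82\right)\right) - 11636 = \left(-10105 + 103\right) - 11636 = -10002 - 11636 = -21638$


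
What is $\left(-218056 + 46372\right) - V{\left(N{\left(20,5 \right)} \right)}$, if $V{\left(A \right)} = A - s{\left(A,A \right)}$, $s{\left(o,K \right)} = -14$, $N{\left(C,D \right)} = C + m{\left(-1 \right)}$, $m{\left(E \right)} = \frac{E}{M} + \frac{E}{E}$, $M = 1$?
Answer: $-171718$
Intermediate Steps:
$m{\left(E \right)} = 1 + E$ ($m{\left(E \right)} = \frac{E}{1} + \frac{E}{E} = E 1 + 1 = E + 1 = 1 + E$)
$N{\left(C,D \right)} = C$ ($N{\left(C,D \right)} = C + \left(1 - 1\right) = C + 0 = C$)
$V{\left(A \right)} = 14 + A$ ($V{\left(A \right)} = A - -14 = A + 14 = 14 + A$)
$\left(-218056 + 46372\right) - V{\left(N{\left(20,5 \right)} \right)} = \left(-218056 + 46372\right) - \left(14 + 20\right) = -171684 - 34 = -171718$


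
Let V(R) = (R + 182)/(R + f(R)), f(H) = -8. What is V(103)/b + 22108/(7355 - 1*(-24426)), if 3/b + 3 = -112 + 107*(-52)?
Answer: -180462191/31781 ≈ -5678.3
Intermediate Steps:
V(R) = (182 + R)/(-8 + R) (V(R) = (R + 182)/(R - 8) = (182 + R)/(-8 + R))
b = -1/1893 (b = 3/(-3 + (-112 + 107*(-52))) = 3/(-3 + (-112 - 5564)) = 3/(-3 - 5676) = 3/(-5679) = 3*(-1/5679) = -1/1893 ≈ -0.00052826)
V(103)/b + 22108/(7355 - 1*(-24426)) = ((182 + 103)/(-8 + 103))/(-1/1893) + 22108/(7355 - 1*(-24426)) = (285/95)*(-1893) + 22108/(7355 + 24426) = ((1/95)*285)*(-1893) + 22108/31781 = 3*(-1893) + 22108*(1/31781) = -5679 + 22108/31781 = -180462191/31781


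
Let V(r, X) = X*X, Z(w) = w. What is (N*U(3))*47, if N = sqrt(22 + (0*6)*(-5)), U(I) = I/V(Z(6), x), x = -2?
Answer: 141*sqrt(22)/4 ≈ 165.34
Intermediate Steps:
V(r, X) = X**2
U(I) = I/4 (U(I) = I/((-2)**2) = I/4)
N = sqrt(22) (N = sqrt(22 + 0*(-5)) = sqrt(22 + 0) = sqrt(22) ≈ 4.6904)
(N*U(3))*47 = (sqrt(22)*((1/4)*3))*47 = (sqrt(22)*(3/4))*47 = (3*sqrt(22)/4)*47 = 141*sqrt(22)/4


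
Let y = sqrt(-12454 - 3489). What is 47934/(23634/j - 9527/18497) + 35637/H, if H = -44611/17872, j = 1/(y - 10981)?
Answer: -19597954192974268907339618546322/1372708738297820453453215283 - 387599756777533404*I*sqrt(15943)/23047204612877261653772797 ≈ -14277.0 - 2.1235e-6*I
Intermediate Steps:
y = I*sqrt(15943) (y = sqrt(-15943) = I*sqrt(15943) ≈ 126.27*I)
j = 1/(-10981 + I*sqrt(15943)) (j = 1/(I*sqrt(15943) - 10981) = 1/(-10981 + I*sqrt(15943)) ≈ -9.1054e-5 - 1.047e-6*I)
H = -44611/17872 (H = -44611*1/17872 = -44611/17872 ≈ -2.4961)
47934/(23634/j - 9527/18497) + 35637/H = 47934/(23634/(-10981/120598304 - I*sqrt(15943)/120598304) - 9527/18497) + 35637/(-44611/17872) = 47934/(23634/(-10981/120598304 - I*sqrt(15943)/120598304) - 9527*1/18497) + 35637*(-17872/44611) = 47934/(23634/(-10981/120598304 - I*sqrt(15943)/120598304) - 9527/18497) - 90986352/6373 = 47934/(-9527/18497 + 23634/(-10981/120598304 - I*sqrt(15943)/120598304)) - 90986352/6373 = -90986352/6373 + 47934/(-9527/18497 + 23634/(-10981/120598304 - I*sqrt(15943)/120598304))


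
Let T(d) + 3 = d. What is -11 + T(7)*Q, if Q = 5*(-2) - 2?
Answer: -59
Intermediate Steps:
T(d) = -3 + d
Q = -12 (Q = -10 - 2 = -12)
-11 + T(7)*Q = -11 + (-3 + 7)*(-12) = -11 + 4*(-12) = -11 - 48 = -59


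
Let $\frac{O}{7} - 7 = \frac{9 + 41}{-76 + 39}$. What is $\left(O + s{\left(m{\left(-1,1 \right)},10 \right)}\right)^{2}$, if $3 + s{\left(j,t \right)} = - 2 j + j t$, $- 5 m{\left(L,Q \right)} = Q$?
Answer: $\frac{41783296}{34225} \approx 1220.8$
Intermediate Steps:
$m{\left(L,Q \right)} = - \frac{Q}{5}$
$s{\left(j,t \right)} = -3 - 2 j + j t$ ($s{\left(j,t \right)} = -3 + \left(- 2 j + j t\right) = -3 - 2 j + j t$)
$O = \frac{1463}{37}$ ($O = 49 + 7 \frac{9 + 41}{-76 + 39} = 49 + 7 \frac{50}{-37} = 49 + 7 \cdot 50 \left(- \frac{1}{37}\right) = 49 + 7 \left(- \frac{50}{37}\right) = 49 - \frac{350}{37} = \frac{1463}{37} \approx 39.541$)
$\left(O + s{\left(m{\left(-1,1 \right)},10 \right)}\right)^{2} = \left(\frac{1463}{37} - \left(3 - \left(- \frac{1}{5}\right) 1 \cdot 10 + 2 \left(- \frac{1}{5}\right) 1\right)\right)^{2} = \left(\frac{1463}{37} - \frac{23}{5}\right)^{2} = \left(\frac{6464}{185}\right)^{2} = \frac{41783296}{34225}$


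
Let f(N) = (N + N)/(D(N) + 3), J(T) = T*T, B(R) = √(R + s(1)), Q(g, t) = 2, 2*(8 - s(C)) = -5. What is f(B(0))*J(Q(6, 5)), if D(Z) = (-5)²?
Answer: √42/7 ≈ 0.92582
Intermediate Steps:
D(Z) = 25
s(C) = 21/2 (s(C) = 8 - ½*(-5) = 8 + 5/2 = 21/2)
B(R) = √(21/2 + R) (B(R) = √(R + 21/2) = √(21/2 + R))
J(T) = T²
f(N) = N/14 (f(N) = (N + N)/(25 + 3) = (2*N)/28 = (2*N)*(1/28) = N/14)
f(B(0))*J(Q(6, 5)) = ((√(42 + 4*0)/2)/14)*2² = ((√(42 + 0)/2)/14)*4 = ((√42/2)/14)*4 = (√42/28)*4 = √42/7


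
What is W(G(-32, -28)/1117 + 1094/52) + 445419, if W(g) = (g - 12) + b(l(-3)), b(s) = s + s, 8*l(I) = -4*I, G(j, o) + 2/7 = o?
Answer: 90553452385/203294 ≈ 4.4543e+5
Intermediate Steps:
G(j, o) = -2/7 + o
l(I) = -I/2 (l(I) = (-4*I)/8 = -I/2)
b(s) = 2*s
W(g) = -9 + g (W(g) = (g - 12) + 2*(-½*(-3)) = (-12 + g) + 2*(3/2) = (-12 + g) + 3 = -9 + g)
W(G(-32, -28)/1117 + 1094/52) + 445419 = (-9 + ((-2/7 - 28)/1117 + 1094/52)) + 445419 = (-9 + (-198/7*1/1117 + 1094*(1/52))) + 445419 = (-9 + (-198/7819 + 547/26)) + 445419 = (-9 + 4271845/203294) + 445419 = 2442199/203294 + 445419 = 90553452385/203294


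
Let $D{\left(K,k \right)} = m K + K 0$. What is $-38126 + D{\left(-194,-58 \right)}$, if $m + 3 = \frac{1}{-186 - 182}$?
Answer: $- \frac{6907999}{184} \approx -37544.0$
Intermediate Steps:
$m = - \frac{1105}{368}$ ($m = -3 + \frac{1}{-186 - 182} = -3 + \frac{1}{-368} = -3 - \frac{1}{368} = - \frac{1105}{368} \approx -3.0027$)
$D{\left(K,k \right)} = - \frac{1105 K}{368}$ ($D{\left(K,k \right)} = - \frac{1105 K}{368} + K 0 = - \frac{1105 K}{368} + 0 = - \frac{1105 K}{368}$)
$-38126 + D{\left(-194,-58 \right)} = -38126 - - \frac{107185}{184} = -38126 + \frac{107185}{184} = - \frac{6907999}{184}$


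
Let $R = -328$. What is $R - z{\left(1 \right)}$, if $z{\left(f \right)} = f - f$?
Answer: $-328$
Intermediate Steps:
$z{\left(f \right)} = 0$
$R - z{\left(1 \right)} = -328 - 0 = -328 + 0 = -328$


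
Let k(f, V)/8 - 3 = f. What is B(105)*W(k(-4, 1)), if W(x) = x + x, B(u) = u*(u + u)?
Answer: -352800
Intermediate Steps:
k(f, V) = 24 + 8*f
B(u) = 2*u² (B(u) = u*(2*u) = 2*u²)
W(x) = 2*x
B(105)*W(k(-4, 1)) = (2*105²)*(2*(24 + 8*(-4))) = (2*11025)*(2*(24 - 32)) = 22050*(2*(-8)) = 22050*(-16) = -352800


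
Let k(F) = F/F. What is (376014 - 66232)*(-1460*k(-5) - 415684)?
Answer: -129223702608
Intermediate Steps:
k(F) = 1
(376014 - 66232)*(-1460*k(-5) - 415684) = (376014 - 66232)*(-1460*1 - 415684) = 309782*(-1460 - 415684) = 309782*(-417144) = -129223702608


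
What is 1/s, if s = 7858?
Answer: 1/7858 ≈ 0.00012726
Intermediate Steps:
1/s = 1/7858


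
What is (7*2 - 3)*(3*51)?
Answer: 1683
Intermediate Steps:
(7*2 - 3)*(3*51) = (14 - 3)*153 = 11*153 = 1683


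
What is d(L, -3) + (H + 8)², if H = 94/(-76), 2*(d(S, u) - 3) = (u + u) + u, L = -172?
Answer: 63883/1444 ≈ 44.240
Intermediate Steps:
d(S, u) = 3 + 3*u/2 (d(S, u) = 3 + ((u + u) + u)/2 = 3 + (2*u + u)/2 = 3 + (3*u)/2 = 3 + 3*u/2)
H = -47/38 (H = 94*(-1/76) = -47/38 ≈ -1.2368)
d(L, -3) + (H + 8)² = (3 + (3/2)*(-3)) + (-47/38 + 8)² = (3 - 9/2) + (257/38)² = -3/2 + 66049/1444 = 63883/1444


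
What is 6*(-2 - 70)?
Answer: -432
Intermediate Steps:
6*(-2 - 70) = 6*(-72) = -432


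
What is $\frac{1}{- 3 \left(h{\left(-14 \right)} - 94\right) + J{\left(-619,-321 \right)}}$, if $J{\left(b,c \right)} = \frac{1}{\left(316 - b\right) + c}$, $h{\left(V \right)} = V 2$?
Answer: $\frac{614}{224725} \approx 0.0027322$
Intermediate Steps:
$h{\left(V \right)} = 2 V$
$J{\left(b,c \right)} = \frac{1}{316 + c - b}$
$\frac{1}{- 3 \left(h{\left(-14 \right)} - 94\right) + J{\left(-619,-321 \right)}} = \frac{1}{- 3 \left(2 \left(-14\right) - 94\right) + \frac{1}{316 - 321 - -619}} = \frac{1}{- 3 \left(-28 - 94\right) + \frac{1}{316 - 321 + 619}} = \frac{1}{\left(-3\right) \left(-122\right) + \frac{1}{614}} = \frac{1}{366 + \frac{1}{614}} = \frac{1}{\frac{224725}{614}} = \frac{614}{224725}$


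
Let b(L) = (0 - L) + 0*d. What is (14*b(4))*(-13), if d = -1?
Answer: 728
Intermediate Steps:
b(L) = -L (b(L) = (0 - L) + 0*(-1) = -L + 0 = -L)
(14*b(4))*(-13) = (14*(-1*4))*(-13) = (14*(-4))*(-13) = -56*(-13) = 728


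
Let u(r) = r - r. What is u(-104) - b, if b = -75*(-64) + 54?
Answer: -4854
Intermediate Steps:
u(r) = 0
b = 4854 (b = 4800 + 54 = 4854)
u(-104) - b = 0 - 1*4854 = 0 - 4854 = -4854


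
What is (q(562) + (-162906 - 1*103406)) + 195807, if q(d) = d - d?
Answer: -70505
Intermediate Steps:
q(d) = 0
(q(562) + (-162906 - 1*103406)) + 195807 = (0 + (-162906 - 1*103406)) + 195807 = (0 + (-162906 - 103406)) + 195807 = (0 - 266312) + 195807 = -266312 + 195807 = -70505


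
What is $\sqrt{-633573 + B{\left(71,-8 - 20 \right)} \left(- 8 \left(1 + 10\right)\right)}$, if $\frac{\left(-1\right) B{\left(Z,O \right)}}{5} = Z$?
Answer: $i \sqrt{602333} \approx 776.1 i$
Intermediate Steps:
$B{\left(Z,O \right)} = - 5 Z$
$\sqrt{-633573 + B{\left(71,-8 - 20 \right)} \left(- 8 \left(1 + 10\right)\right)} = \sqrt{-633573 + \left(-5\right) 71 \left(- 8 \left(1 + 10\right)\right)} = \sqrt{-633573 - 355 \left(\left(-8\right) 11\right)} = \sqrt{-633573 - -31240} = \sqrt{-633573 + 31240} = \sqrt{-602333} = i \sqrt{602333}$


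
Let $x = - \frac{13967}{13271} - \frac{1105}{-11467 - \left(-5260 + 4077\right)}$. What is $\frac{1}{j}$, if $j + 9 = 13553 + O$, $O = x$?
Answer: $\frac{136478964}{1848342116243} \approx 7.3839 \cdot 10^{-5}$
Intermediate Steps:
$x = - \frac{128972173}{136478964}$ ($x = \left(-13967\right) \frac{1}{13271} - \frac{1105}{-11467 - -1183} = - \frac{13967}{13271} - \frac{1105}{-11467 + 1183} = - \frac{13967}{13271} - \frac{1105}{-10284} = - \frac{13967}{13271} - - \frac{1105}{10284} = - \frac{13967}{13271} + \frac{1105}{10284} = - \frac{128972173}{136478964} \approx -0.945$)
$O = - \frac{128972173}{136478964} \approx -0.945$
$j = \frac{1848342116243}{136478964}$ ($j = -9 + \left(13553 - \frac{128972173}{136478964}\right) = -9 + \frac{1849570426919}{136478964} = \frac{1848342116243}{136478964} \approx 13543.0$)
$\frac{1}{j} = \frac{1}{\frac{1848342116243}{136478964}} = \frac{136478964}{1848342116243}$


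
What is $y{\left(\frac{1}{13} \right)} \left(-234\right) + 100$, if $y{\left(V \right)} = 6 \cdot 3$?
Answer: $-4112$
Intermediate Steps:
$y{\left(V \right)} = 18$
$y{\left(\frac{1}{13} \right)} \left(-234\right) + 100 = 18 \left(-234\right) + 100 = -4212 + 100 = -4112$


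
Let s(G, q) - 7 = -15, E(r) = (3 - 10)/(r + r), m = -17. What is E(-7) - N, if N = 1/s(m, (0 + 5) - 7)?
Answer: 5/8 ≈ 0.62500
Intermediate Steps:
E(r) = -7/(2*r) (E(r) = -7*1/(2*r) = -7/(2*r))
s(G, q) = -8 (s(G, q) = 7 - 15 = -8)
N = -⅛ (N = 1/(-8) = -⅛ ≈ -0.12500)
E(-7) - N = -7/2/(-7) - 1*(-⅛) = -7/2*(-⅐) + ⅛ = ½ + ⅛ = 5/8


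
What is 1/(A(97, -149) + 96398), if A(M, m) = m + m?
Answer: 1/96100 ≈ 1.0406e-5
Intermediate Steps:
A(M, m) = 2*m
1/(A(97, -149) + 96398) = 1/(2*(-149) + 96398) = 1/(-298 + 96398) = 1/96100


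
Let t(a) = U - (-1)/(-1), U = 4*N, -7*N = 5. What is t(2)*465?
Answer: -12555/7 ≈ -1793.6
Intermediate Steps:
N = -5/7 (N = -⅐*5 = -5/7 ≈ -0.71429)
U = -20/7 (U = 4*(-5/7) = -20/7 ≈ -2.8571)
t(a) = -27/7 (t(a) = -20/7 - (-1)/(-1) = -20/7 - (-1)*(-1) = -20/7 - 1*1 = -20/7 - 1 = -27/7)
t(2)*465 = -27/7*465 = -12555/7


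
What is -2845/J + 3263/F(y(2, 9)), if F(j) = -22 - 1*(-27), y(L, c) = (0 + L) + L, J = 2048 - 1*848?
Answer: 31211/48 ≈ 650.23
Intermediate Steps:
J = 1200 (J = 2048 - 848 = 1200)
y(L, c) = 2*L (y(L, c) = L + L = 2*L)
F(j) = 5 (F(j) = -22 + 27 = 5)
-2845/J + 3263/F(y(2, 9)) = -2845/1200 + 3263/5 = -2845*1/1200 + 3263*(⅕) = -569/240 + 3263/5 = 31211/48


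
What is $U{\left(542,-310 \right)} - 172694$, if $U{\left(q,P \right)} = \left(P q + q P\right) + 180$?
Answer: $-508554$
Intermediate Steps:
$U{\left(q,P \right)} = 180 + 2 P q$ ($U{\left(q,P \right)} = \left(P q + P q\right) + 180 = 2 P q + 180 = 180 + 2 P q$)
$U{\left(542,-310 \right)} - 172694 = \left(180 + 2 \left(-310\right) 542\right) - 172694 = \left(180 - 336040\right) - 172694 = -335860 - 172694 = -508554$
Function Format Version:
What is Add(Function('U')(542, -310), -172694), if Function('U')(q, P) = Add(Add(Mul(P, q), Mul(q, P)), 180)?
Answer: -508554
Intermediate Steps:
Function('U')(q, P) = Add(180, Mul(2, P, q)) (Function('U')(q, P) = Add(Add(Mul(P, q), Mul(P, q)), 180) = Add(Mul(2, P, q), 180) = Add(180, Mul(2, P, q)))
Add(Function('U')(542, -310), -172694) = Add(Add(180, Mul(2, -310, 542)), -172694) = Add(Add(180, -336040), -172694) = Add(-335860, -172694) = -508554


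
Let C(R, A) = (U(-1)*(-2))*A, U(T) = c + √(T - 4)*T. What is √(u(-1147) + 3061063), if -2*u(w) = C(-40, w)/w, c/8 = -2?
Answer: √(3061047 - I*√5) ≈ 1749.6 - 0.e-3*I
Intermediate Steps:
c = -16 (c = 8*(-2) = -16)
U(T) = -16 + T*√(-4 + T) (U(T) = -16 + √(T - 4)*T = -16 + √(-4 + T)*T = -16 + T*√(-4 + T))
C(R, A) = A*(32 + 2*I*√5) (C(R, A) = ((-16 - √(-4 - 1))*(-2))*A = ((-16 - √(-5))*(-2))*A = ((-16 - I*√5)*(-2))*A = (32 + 2*I*√5)*A = A*(32 + 2*I*√5))
u(w) = -16 - I*√5 (u(w) = -2*w*(16 + I*√5)/(2*w) = -(32 + 2*I*√5)/2 = -16 - I*√5)
√(u(-1147) + 3061063) = √((-16 - I*√5) + 3061063) = √(3061047 - I*√5)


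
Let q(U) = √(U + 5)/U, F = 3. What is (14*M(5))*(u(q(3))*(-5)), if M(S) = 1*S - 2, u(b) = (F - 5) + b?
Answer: 420 - 140*√2 ≈ 222.01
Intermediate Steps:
q(U) = √(5 + U)/U
u(b) = -2 + b (u(b) = (3 - 5) + b = -2 + b)
M(S) = -2 + S (M(S) = S - 2 = -2 + S)
(14*M(5))*(u(q(3))*(-5)) = (14*(-2 + 5))*((-2 + √(5 + 3)/3)*(-5)) = (14*3)*((-2 + √8/3)*(-5)) = 42*((-2 + (2*√2)/3)*(-5)) = 42*((-2 + 2*√2/3)*(-5)) = 42*(10 - 10*√2/3) = 420 - 140*√2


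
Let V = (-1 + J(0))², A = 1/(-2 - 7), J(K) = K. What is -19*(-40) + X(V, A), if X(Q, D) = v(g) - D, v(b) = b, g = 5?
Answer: 6886/9 ≈ 765.11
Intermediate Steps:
A = -⅑ (A = 1/(-9) = -⅑ ≈ -0.11111)
V = 1 (V = (-1 + 0)² = (-1)² = 1)
X(Q, D) = 5 - D
-19*(-40) + X(V, A) = -19*(-40) + (5 - 1*(-⅑)) = 760 + (5 + ⅑) = 760 + 46/9 = 6886/9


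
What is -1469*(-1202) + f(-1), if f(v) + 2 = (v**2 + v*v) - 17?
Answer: 1765721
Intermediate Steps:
f(v) = -19 + 2*v**2 (f(v) = -2 + ((v**2 + v*v) - 17) = -2 + ((v**2 + v**2) - 17) = -2 + (2*v**2 - 17) = -2 + (-17 + 2*v**2) = -19 + 2*v**2)
-1469*(-1202) + f(-1) = -1469*(-1202) + (-19 + 2*(-1)**2) = 1765738 + (-19 + 2*1) = 1765738 + (-19 + 2) = 1765738 - 17 = 1765721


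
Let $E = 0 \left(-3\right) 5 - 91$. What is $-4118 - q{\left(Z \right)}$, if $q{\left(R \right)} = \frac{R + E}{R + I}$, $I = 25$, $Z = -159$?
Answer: $- \frac{276031}{67} \approx -4119.9$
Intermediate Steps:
$E = -91$ ($E = 0 \cdot 5 - 91 = 0 - 91 = -91$)
$q{\left(R \right)} = \frac{-91 + R}{25 + R}$ ($q{\left(R \right)} = \frac{R - 91}{R + 25} = \frac{-91 + R}{25 + R}$)
$-4118 - q{\left(Z \right)} = -4118 - \frac{-91 - 159}{25 - 159} = -4118 - \frac{1}{-134} \left(-250\right) = -4118 - \left(- \frac{1}{134}\right) \left(-250\right) = -4118 - \frac{125}{67} = - \frac{276031}{67}$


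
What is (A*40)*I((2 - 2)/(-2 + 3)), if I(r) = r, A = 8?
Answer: 0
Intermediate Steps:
(A*40)*I((2 - 2)/(-2 + 3)) = (8*40)*((2 - 2)/(-2 + 3)) = 320*(0/1) = 320*(0*1) = 320*0 = 0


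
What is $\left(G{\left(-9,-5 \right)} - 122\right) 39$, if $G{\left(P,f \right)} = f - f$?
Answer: $-4758$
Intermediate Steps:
$G{\left(P,f \right)} = 0$
$\left(G{\left(-9,-5 \right)} - 122\right) 39 = \left(0 - 122\right) 39 = \left(-122\right) 39 = -4758$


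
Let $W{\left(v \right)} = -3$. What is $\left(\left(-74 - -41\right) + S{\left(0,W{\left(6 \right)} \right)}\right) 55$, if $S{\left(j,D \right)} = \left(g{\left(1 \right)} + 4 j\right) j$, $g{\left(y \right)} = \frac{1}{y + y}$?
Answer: $-1815$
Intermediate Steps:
$g{\left(y \right)} = \frac{1}{2 y}$
$S{\left(j,D \right)} = j \left(\frac{1}{2} + 4 j\right)$ ($S{\left(j,D \right)} = \left(\frac{1}{2 \cdot 1} + 4 j\right) j = \left(\frac{1}{2} \cdot 1 + 4 j\right) j = \left(\frac{1}{2} + 4 j\right) j = j \left(\frac{1}{2} + 4 j\right)$)
$\left(\left(-74 - -41\right) + S{\left(0,W{\left(6 \right)} \right)}\right) 55 = \left(\left(-74 - -41\right) + \frac{1}{2} \cdot 0 \left(1 + 8 \cdot 0\right)\right) 55 = \left(\left(-74 + 41\right) + \frac{1}{2} \cdot 0 \left(1 + 0\right)\right) 55 = \left(-33 + \frac{1}{2} \cdot 0 \cdot 1\right) 55 = \left(-33 + 0\right) 55 = \left(-33\right) 55 = -1815$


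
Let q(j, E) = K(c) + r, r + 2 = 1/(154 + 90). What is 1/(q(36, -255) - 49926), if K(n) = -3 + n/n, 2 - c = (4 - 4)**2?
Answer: -244/12182919 ≈ -2.0028e-5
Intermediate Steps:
c = 2 (c = 2 - (4 - 4)**2 = 2 - 1*0**2 = 2 - 1*0 = 2 + 0 = 2)
K(n) = -2 (K(n) = -3 + 1 = -2)
r = -487/244 (r = -2 + 1/(154 + 90) = -2 + 1/244 = -487/244 ≈ -1.9959)
q(j, E) = -975/244 (q(j, E) = -2 - 487/244 = -975/244)
1/(q(36, -255) - 49926) = 1/(-975/244 - 49926) = 1/(-12182919/244) = -244/12182919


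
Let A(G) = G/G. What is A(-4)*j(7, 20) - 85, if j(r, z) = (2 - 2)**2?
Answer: -85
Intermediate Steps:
A(G) = 1
j(r, z) = 0 (j(r, z) = 0**2 = 0)
A(-4)*j(7, 20) - 85 = 1*0 - 85 = 0 - 85 = -85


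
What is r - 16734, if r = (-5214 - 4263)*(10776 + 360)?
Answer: -105552606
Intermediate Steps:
r = -105535872 (r = -9477*11136 = -105535872)
r - 16734 = -105535872 - 16734 = -105552606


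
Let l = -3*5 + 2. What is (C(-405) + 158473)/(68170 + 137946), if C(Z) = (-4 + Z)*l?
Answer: 81895/103058 ≈ 0.79465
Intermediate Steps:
l = -13 (l = -15 + 2 = -13)
C(Z) = 52 - 13*Z (C(Z) = (-4 + Z)*(-13) = 52 - 13*Z)
(C(-405) + 158473)/(68170 + 137946) = ((52 - 13*(-405)) + 158473)/(68170 + 137946) = ((52 + 5265) + 158473)/206116 = (5317 + 158473)*(1/206116) = 163790*(1/206116) = 81895/103058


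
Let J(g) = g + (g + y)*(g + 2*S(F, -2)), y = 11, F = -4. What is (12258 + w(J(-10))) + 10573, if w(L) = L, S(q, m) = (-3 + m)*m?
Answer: 22831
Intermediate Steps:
S(q, m) = m*(-3 + m)
J(g) = g + (11 + g)*(20 + g) (J(g) = g + (g + 11)*(g + 2*(-2*(-3 - 2))) = g + (11 + g)*(g + 2*(-2*(-5))) = g + (11 + g)*(g + 2*10) = g + (11 + g)*(g + 20) = g + (11 + g)*(20 + g))
(12258 + w(J(-10))) + 10573 = (12258 + (220 + (-10)² + 32*(-10))) + 10573 = (12258 + (220 + 100 - 320)) + 10573 = (12258 + 0) + 10573 = 12258 + 10573 = 22831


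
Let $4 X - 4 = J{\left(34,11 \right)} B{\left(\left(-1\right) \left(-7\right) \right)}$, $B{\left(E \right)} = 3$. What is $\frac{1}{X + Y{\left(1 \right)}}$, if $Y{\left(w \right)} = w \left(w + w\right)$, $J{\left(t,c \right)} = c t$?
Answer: $\frac{2}{567} \approx 0.0035273$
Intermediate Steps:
$Y{\left(w \right)} = 2 w^{2}$ ($Y{\left(w \right)} = w 2 w = 2 w^{2}$)
$X = \frac{563}{2}$ ($X = 1 + \frac{11 \cdot 34 \cdot 3}{4} = 1 + \frac{374 \cdot 3}{4} = 1 + \frac{1}{4} \cdot 1122 = 1 + \frac{561}{2} = \frac{563}{2} \approx 281.5$)
$\frac{1}{X + Y{\left(1 \right)}} = \frac{1}{\frac{563}{2} + 2 \cdot 1^{2}} = \frac{1}{\frac{563}{2} + 2 \cdot 1} = \frac{1}{\frac{563}{2} + 2} = \frac{1}{\frac{567}{2}} = \frac{2}{567}$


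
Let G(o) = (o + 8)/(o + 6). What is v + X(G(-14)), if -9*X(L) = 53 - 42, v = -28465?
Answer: -256196/9 ≈ -28466.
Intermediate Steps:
G(o) = (8 + o)/(6 + o)
X(L) = -11/9 (X(L) = -(53 - 42)/9 = -1/9*11 = -11/9)
v + X(G(-14)) = -28465 - 11/9 = -256196/9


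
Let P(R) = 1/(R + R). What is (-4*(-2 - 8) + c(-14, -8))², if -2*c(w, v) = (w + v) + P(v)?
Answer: 2666689/1024 ≈ 2604.2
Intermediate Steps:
P(R) = 1/(2*R)
c(w, v) = -v/2 - w/2 - 1/(4*v) (c(w, v) = -((w + v) + 1/(2*v))/2 = -((v + w) + 1/(2*v))/2 = -(v + w + 1/(2*v))/2 = -v/2 - w/2 - 1/(4*v))
(-4*(-2 - 8) + c(-14, -8))² = (-4*(-2 - 8) + (¼)*(-1 + 2*(-8)*(-1*(-8) - 1*(-14)))/(-8))² = (-4*(-10) + (¼)*(-⅛)*(-1 + 2*(-8)*(8 + 14)))² = (40 + (¼)*(-⅛)*(-1 + 2*(-8)*22))² = (40 + (¼)*(-⅛)*(-1 - 352))² = (40 + (¼)*(-⅛)*(-353))² = (40 + 353/32)² = (1633/32)² = 2666689/1024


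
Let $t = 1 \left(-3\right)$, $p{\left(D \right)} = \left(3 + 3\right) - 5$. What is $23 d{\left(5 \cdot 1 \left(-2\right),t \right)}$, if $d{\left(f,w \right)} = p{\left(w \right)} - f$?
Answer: $253$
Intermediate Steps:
$p{\left(D \right)} = 1$ ($p{\left(D \right)} = 6 - 5 = 1$)
$t = -3$
$d{\left(f,w \right)} = 1 - f$
$23 d{\left(5 \cdot 1 \left(-2\right),t \right)} = 23 \left(1 - 5 \cdot 1 \left(-2\right)\right) = 23 \left(1 - 5 \left(-2\right)\right) = 23 \left(1 - -10\right) = 23 \left(1 + 10\right) = 23 \cdot 11 = 253$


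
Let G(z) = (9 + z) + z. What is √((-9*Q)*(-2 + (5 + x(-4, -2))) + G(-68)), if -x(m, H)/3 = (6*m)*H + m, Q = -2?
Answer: I*√2449 ≈ 49.487*I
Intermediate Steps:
x(m, H) = -3*m - 18*H*m (x(m, H) = -3*((6*m)*H + m) = -3*(6*H*m + m) = -3*(m + 6*H*m) = -3*m - 18*H*m)
G(z) = 9 + 2*z
√((-9*Q)*(-2 + (5 + x(-4, -2))) + G(-68)) = √((-9*(-2))*(-2 + (5 - 3*(-4)*(1 + 6*(-2)))) + (9 + 2*(-68))) = √(18*(-2 + (5 - 3*(-4)*(1 - 12))) + (9 - 136)) = √(18*(-2 + (5 - 3*(-4)*(-11))) - 127) = √(18*(-2 + (5 - 132)) - 127) = √(18*(-2 - 127) - 127) = √(18*(-129) - 127) = √(-2322 - 127) = √(-2449) = I*√2449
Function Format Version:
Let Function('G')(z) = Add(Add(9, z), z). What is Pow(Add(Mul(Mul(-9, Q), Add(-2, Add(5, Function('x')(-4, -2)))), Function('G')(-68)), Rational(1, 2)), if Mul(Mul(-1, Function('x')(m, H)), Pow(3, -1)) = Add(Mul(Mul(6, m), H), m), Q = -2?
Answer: Mul(I, Pow(2449, Rational(1, 2))) ≈ Mul(49.487, I)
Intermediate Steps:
Function('x')(m, H) = Add(Mul(-3, m), Mul(-18, H, m)) (Function('x')(m, H) = Mul(-3, Add(Mul(Mul(6, m), H), m)) = Mul(-3, Add(Mul(6, H, m), m)) = Mul(-3, Add(m, Mul(6, H, m))) = Add(Mul(-3, m), Mul(-18, H, m)))
Function('G')(z) = Add(9, Mul(2, z))
Pow(Add(Mul(Mul(-9, Q), Add(-2, Add(5, Function('x')(-4, -2)))), Function('G')(-68)), Rational(1, 2)) = Pow(Add(Mul(Mul(-9, -2), Add(-2, Add(5, Mul(-3, -4, Add(1, Mul(6, -2)))))), Add(9, Mul(2, -68))), Rational(1, 2)) = Pow(Add(Mul(18, Add(-2, Add(5, Mul(-3, -4, Add(1, -12))))), Add(9, -136)), Rational(1, 2)) = Pow(Add(Mul(18, Add(-2, Add(5, Mul(-3, -4, -11)))), -127), Rational(1, 2)) = Pow(Add(Mul(18, Add(-2, Add(5, -132))), -127), Rational(1, 2)) = Pow(Add(Mul(18, Add(-2, -127)), -127), Rational(1, 2)) = Pow(Add(Mul(18, -129), -127), Rational(1, 2)) = Pow(Add(-2322, -127), Rational(1, 2)) = Pow(-2449, Rational(1, 2)) = Mul(I, Pow(2449, Rational(1, 2)))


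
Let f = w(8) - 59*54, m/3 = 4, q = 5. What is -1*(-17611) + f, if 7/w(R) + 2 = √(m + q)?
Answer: 187539/13 + 7*√17/13 ≈ 14428.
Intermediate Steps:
m = 12 (m = 3*4 = 12)
w(R) = 7/(-2 + √17) (w(R) = 7/(-2 + √(12 + 5)) = 7/(-2 + √17))
f = -41404/13 + 7*√17/13 (f = (14/13 + 7*√17/13) - 59*54 = (14/13 + 7*√17/13) - 3186 = -41404/13 + 7*√17/13 ≈ -3182.7)
-1*(-17611) + f = -1*(-17611) + (-41404/13 + 7*√17/13) = 17611 + (-41404/13 + 7*√17/13) = 187539/13 + 7*√17/13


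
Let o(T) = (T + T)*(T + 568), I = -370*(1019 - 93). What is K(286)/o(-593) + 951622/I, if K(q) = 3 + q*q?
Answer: -4740473/253967075 ≈ -0.018666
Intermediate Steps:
I = -342620 (I = -370*926 = -342620)
K(q) = 3 + q²
o(T) = 2*T*(568 + T) (o(T) = (2*T)*(568 + T) = 2*T*(568 + T))
K(286)/o(-593) + 951622/I = (3 + 286²)/((2*(-593)*(568 - 593))) + 951622/(-342620) = (3 + 81796)/((2*(-593)*(-25))) + 951622*(-1/342620) = 81799/29650 - 475811/171310 = -4740473/253967075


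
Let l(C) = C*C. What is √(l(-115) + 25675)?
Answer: 10*√389 ≈ 197.23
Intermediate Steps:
l(C) = C²
√(l(-115) + 25675) = √((-115)² + 25675) = √(13225 + 25675) = √38900 = 10*√389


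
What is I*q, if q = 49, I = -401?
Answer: -19649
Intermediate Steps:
I*q = -401*49 = -19649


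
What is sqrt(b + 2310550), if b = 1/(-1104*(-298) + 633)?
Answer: sqrt(1115766039095215)/21975 ≈ 1520.0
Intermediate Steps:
b = 1/329625 (b = 1/(328992 + 633) = 1/329625 ≈ 3.0338e-6)
sqrt(b + 2310550) = sqrt(1/329625 + 2310550) = sqrt(761615043751/329625) = sqrt(1115766039095215)/21975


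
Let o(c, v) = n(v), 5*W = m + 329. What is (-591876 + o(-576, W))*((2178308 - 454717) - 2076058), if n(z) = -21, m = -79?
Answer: 208624159899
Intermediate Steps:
W = 50 (W = (-79 + 329)/5 = (⅕)*250 = 50)
o(c, v) = -21
(-591876 + o(-576, W))*((2178308 - 454717) - 2076058) = (-591876 - 21)*((2178308 - 454717) - 2076058) = -591897*(1723591 - 2076058) = -591897*(-352467) = 208624159899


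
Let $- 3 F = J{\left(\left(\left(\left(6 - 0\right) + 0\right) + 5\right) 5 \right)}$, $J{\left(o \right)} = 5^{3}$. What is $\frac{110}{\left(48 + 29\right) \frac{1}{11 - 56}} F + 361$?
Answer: $\frac{21277}{7} \approx 3039.6$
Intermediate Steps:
$J{\left(o \right)} = 125$
$F = - \frac{125}{3}$ ($F = \left(- \frac{1}{3}\right) 125 = - \frac{125}{3} \approx -41.667$)
$\frac{110}{\left(48 + 29\right) \frac{1}{11 - 56}} F + 361 = \frac{110}{\left(48 + 29\right) \frac{1}{11 - 56}} \left(- \frac{125}{3}\right) + 361 = \frac{110}{77 \frac{1}{-45}} \left(- \frac{125}{3}\right) + 361 = \frac{110}{77 \left(- \frac{1}{45}\right)} \left(- \frac{125}{3}\right) + 361 = \frac{110}{- \frac{77}{45}} \left(- \frac{125}{3}\right) + 361 = 110 \left(- \frac{45}{77}\right) \left(- \frac{125}{3}\right) + 361 = \left(- \frac{450}{7}\right) \left(- \frac{125}{3}\right) + 361 = \frac{18750}{7} + 361 = \frac{21277}{7}$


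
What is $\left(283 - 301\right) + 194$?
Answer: $176$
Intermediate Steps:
$\left(283 - 301\right) + 194 = -18 + 194 = 176$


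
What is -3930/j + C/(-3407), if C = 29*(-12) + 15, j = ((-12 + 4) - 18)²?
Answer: -6582201/1151566 ≈ -5.7159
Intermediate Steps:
j = 676 (j = (-8 - 18)² = (-26)² = 676)
C = -333 (C = -348 + 15 = -333)
-3930/j + C/(-3407) = -3930/676 - 333/(-3407) = -3930*1/676 - 333*(-1/3407) = -1965/338 + 333/3407 = -6582201/1151566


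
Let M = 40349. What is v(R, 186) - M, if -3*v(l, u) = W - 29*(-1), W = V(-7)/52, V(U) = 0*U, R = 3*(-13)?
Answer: -121076/3 ≈ -40359.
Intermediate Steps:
R = -39
V(U) = 0
W = 0 (W = 0/52 = 0*(1/52) = 0)
v(l, u) = -29/3 (v(l, u) = -(0 - 29*(-1))/3 = -(0 - 1*(-29))/3 = -(0 + 29)/3 = -⅓*29 = -29/3)
v(R, 186) - M = -29/3 - 1*40349 = -29/3 - 40349 = -121076/3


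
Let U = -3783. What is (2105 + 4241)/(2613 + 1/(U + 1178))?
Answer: 435035/179128 ≈ 2.4286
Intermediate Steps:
(2105 + 4241)/(2613 + 1/(U + 1178)) = (2105 + 4241)/(2613 + 1/(-3783 + 1178)) = 6346/(2613 + 1/(-2605)) = 6346/(2613 - 1/2605) = 6346/(6806864/2605) = 6346*(2605/6806864) = 435035/179128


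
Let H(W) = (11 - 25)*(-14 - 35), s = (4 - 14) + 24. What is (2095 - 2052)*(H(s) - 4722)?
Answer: -173548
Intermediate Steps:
s = 14 (s = -10 + 24 = 14)
H(W) = 686 (H(W) = -14*(-49) = 686)
(2095 - 2052)*(H(s) - 4722) = (2095 - 2052)*(686 - 4722) = 43*(-4036) = -173548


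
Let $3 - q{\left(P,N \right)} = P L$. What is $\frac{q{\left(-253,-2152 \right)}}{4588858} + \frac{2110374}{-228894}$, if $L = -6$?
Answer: $- \frac{1614092231217}{175060343842} \approx -9.2202$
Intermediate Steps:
$q{\left(P,N \right)} = 3 + 6 P$ ($q{\left(P,N \right)} = 3 - P \left(-6\right) = 3 - - 6 P = 3 + 6 P$)
$\frac{q{\left(-253,-2152 \right)}}{4588858} + \frac{2110374}{-228894} = \frac{3 + 6 \left(-253\right)}{4588858} + \frac{2110374}{-228894} = \left(3 - 1518\right) \frac{1}{4588858} + 2110374 \left(- \frac{1}{228894}\right) = \left(-1515\right) \frac{1}{4588858} - \frac{351729}{38149} = - \frac{1515}{4588858} - \frac{351729}{38149} = - \frac{1614092231217}{175060343842}$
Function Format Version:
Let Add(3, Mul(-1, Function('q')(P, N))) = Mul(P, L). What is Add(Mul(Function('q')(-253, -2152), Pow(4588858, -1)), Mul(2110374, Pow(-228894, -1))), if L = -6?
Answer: Rational(-1614092231217, 175060343842) ≈ -9.2202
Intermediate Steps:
Function('q')(P, N) = Add(3, Mul(6, P)) (Function('q')(P, N) = Add(3, Mul(-1, Mul(P, -6))) = Add(3, Mul(-1, Mul(-6, P))) = Add(3, Mul(6, P)))
Add(Mul(Function('q')(-253, -2152), Pow(4588858, -1)), Mul(2110374, Pow(-228894, -1))) = Add(Mul(Add(3, Mul(6, -253)), Pow(4588858, -1)), Mul(2110374, Pow(-228894, -1))) = Add(Mul(Add(3, -1518), Rational(1, 4588858)), Mul(2110374, Rational(-1, 228894))) = Add(Mul(-1515, Rational(1, 4588858)), Rational(-351729, 38149)) = Add(Rational(-1515, 4588858), Rational(-351729, 38149)) = Rational(-1614092231217, 175060343842)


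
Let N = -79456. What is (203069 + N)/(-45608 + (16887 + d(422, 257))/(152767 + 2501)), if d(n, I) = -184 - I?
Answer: -456979602/168605869 ≈ -2.7103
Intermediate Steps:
(203069 + N)/(-45608 + (16887 + d(422, 257))/(152767 + 2501)) = (203069 - 79456)/(-45608 + (16887 + (-184 - 1*257))/(152767 + 2501)) = 123613/(-45608 + (16887 + (-184 - 257))/155268) = 123613/(-45608 + (16887 - 441)*(1/155268)) = 123613/(-45608 + 16446*(1/155268)) = 123613/(-45608 + 2741/25878) = 123613/(-1180241083/25878) = 123613*(-25878/1180241083) = -456979602/168605869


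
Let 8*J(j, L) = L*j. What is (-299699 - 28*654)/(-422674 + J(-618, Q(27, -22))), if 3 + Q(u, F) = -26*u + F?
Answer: 1272044/1466053 ≈ 0.86767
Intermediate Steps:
Q(u, F) = -3 + F - 26*u (Q(u, F) = -3 + (-26*u + F) = -3 + (F - 26*u) = -3 + F - 26*u)
J(j, L) = L*j/8 (J(j, L) = (L*j)/8 = L*j/8)
(-299699 - 28*654)/(-422674 + J(-618, Q(27, -22))) = (-299699 - 28*654)/(-422674 + (⅛)*(-3 - 22 - 26*27)*(-618)) = (-299699 - 18312)/(-422674 + (⅛)*(-3 - 22 - 702)*(-618)) = -318011/(-422674 + (⅛)*(-727)*(-618)) = -318011/(-422674 + 224643/4) = -318011/(-1466053/4) = -318011*(-4/1466053) = 1272044/1466053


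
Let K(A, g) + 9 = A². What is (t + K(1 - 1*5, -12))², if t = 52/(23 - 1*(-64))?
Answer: 436921/7569 ≈ 57.725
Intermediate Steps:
K(A, g) = -9 + A²
t = 52/87 (t = 52/(23 + 64) = 52/87 ≈ 0.59770)
(t + K(1 - 1*5, -12))² = (52/87 + (-9 + (1 - 1*5)²))² = (52/87 + (-9 + (1 - 5)²))² = (52/87 + (-9 + (-4)²))² = (52/87 + (-9 + 16))² = (52/87 + 7)² = (661/87)² = 436921/7569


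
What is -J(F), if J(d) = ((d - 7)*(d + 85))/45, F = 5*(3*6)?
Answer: -2905/9 ≈ -322.78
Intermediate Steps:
F = 90 (F = 5*18 = 90)
J(d) = (-7 + d)*(85 + d)/45 (J(d) = ((-7 + d)*(85 + d))*(1/45) = (-7 + d)*(85 + d)/45)
-J(F) = -(-119/9 + (1/45)*90² + (26/15)*90) = -(-119/9 + (1/45)*8100 + 156) = -(-119/9 + 180 + 156) = -1*2905/9 = -2905/9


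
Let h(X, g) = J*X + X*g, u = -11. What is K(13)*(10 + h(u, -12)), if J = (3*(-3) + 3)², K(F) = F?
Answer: -3302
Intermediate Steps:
J = 36 (J = (-9 + 3)² = (-6)² = 36)
h(X, g) = 36*X + X*g
K(13)*(10 + h(u, -12)) = 13*(10 - 11*(36 - 12)) = 13*(10 - 11*24) = 13*(10 - 264) = 13*(-254) = -3302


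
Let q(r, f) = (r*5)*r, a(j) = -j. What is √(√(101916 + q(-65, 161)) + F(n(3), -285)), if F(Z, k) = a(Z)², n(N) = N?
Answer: √(9 + √123041) ≈ 18.968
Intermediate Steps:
q(r, f) = 5*r² (q(r, f) = (5*r)*r = 5*r²)
F(Z, k) = Z² (F(Z, k) = (-Z)² = Z²)
√(√(101916 + q(-65, 161)) + F(n(3), -285)) = √(√(101916 + 5*(-65)²) + 3²) = √(√(101916 + 5*4225) + 9) = √(√(101916 + 21125) + 9) = √(√123041 + 9) = √(9 + √123041)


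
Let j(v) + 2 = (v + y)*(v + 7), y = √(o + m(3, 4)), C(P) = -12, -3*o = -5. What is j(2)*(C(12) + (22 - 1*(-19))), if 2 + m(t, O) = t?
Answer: 464 + 174*√6 ≈ 890.21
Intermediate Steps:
o = 5/3 (o = -⅓*(-5) = 5/3 ≈ 1.6667)
m(t, O) = -2 + t
y = 2*√6/3 (y = √(5/3 + (-2 + 3)) = √(5/3 + 1) = √(8/3) = 2*√6/3 ≈ 1.6330)
j(v) = -2 + (7 + v)*(v + 2*√6/3) (j(v) = -2 + (v + 2*√6/3)*(v + 7) = -2 + (v + 2*√6/3)*(7 + v) = -2 + (7 + v)*(v + 2*√6/3))
j(2)*(C(12) + (22 - 1*(-19))) = (-2 + 2² + 7*2 + 14*√6/3 + (⅔)*2*√6)*(-12 + (22 - 1*(-19))) = (-2 + 4 + 14 + 14*√6/3 + 4*√6/3)*(-12 + (22 + 19)) = (16 + 6*√6)*(-12 + 41) = (16 + 6*√6)*29 = 464 + 174*√6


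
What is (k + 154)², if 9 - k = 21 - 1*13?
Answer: 24025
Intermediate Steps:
k = 1 (k = 9 - (21 - 1*13) = 9 - (21 - 13) = 9 - 1*8 = 9 - 8 = 1)
(k + 154)² = (1 + 154)² = 155² = 24025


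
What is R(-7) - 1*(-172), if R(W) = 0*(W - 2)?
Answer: 172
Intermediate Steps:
R(W) = 0 (R(W) = 0*(-2 + W) = 0)
R(-7) - 1*(-172) = 0 - 1*(-172) = 0 + 172 = 172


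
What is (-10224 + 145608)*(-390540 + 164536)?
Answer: -30597325536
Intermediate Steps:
(-10224 + 145608)*(-390540 + 164536) = 135384*(-226004) = -30597325536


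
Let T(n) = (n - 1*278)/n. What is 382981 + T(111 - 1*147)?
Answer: 6893815/18 ≈ 3.8299e+5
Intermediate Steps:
T(n) = (-278 + n)/n (T(n) = (n - 278)/n = (-278 + n)/n)
382981 + T(111 - 1*147) = 382981 + (-278 + (111 - 1*147))/(111 - 1*147) = 382981 + (-278 + (111 - 147))/(111 - 147) = 382981 + (-278 - 36)/(-36) = 382981 - 1/36*(-314) = 382981 + 157/18 = 6893815/18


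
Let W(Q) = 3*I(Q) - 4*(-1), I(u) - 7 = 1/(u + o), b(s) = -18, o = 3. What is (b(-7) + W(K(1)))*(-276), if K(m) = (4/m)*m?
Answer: -14352/7 ≈ -2050.3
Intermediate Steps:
I(u) = 7 + 1/(3 + u) (I(u) = 7 + 1/(u + 3) = 7 + 1/(3 + u))
K(m) = 4
W(Q) = 4 + 3*(22 + 7*Q)/(3 + Q) (W(Q) = 3*((22 + 7*Q)/(3 + Q)) - 4*(-1) = 3*(22 + 7*Q)/(3 + Q) + 4 = 4 + 3*(22 + 7*Q)/(3 + Q))
(b(-7) + W(K(1)))*(-276) = (-18 + (78 + 25*4)/(3 + 4))*(-276) = (-18 + (78 + 100)/7)*(-276) = (-18 + (⅐)*178)*(-276) = (-18 + 178/7)*(-276) = (52/7)*(-276) = -14352/7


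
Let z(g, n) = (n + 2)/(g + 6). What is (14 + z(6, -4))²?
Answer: 6889/36 ≈ 191.36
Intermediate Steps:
z(g, n) = (2 + n)/(6 + g)
(14 + z(6, -4))² = (14 + (2 - 4)/(6 + 6))² = (14 - 2/12)² = (14 + (1/12)*(-2))² = (14 - ⅙)² = (83/6)² = 6889/36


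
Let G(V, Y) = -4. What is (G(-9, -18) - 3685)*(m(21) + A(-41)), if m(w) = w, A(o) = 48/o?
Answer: -2999157/41 ≈ -73150.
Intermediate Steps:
(G(-9, -18) - 3685)*(m(21) + A(-41)) = (-4 - 3685)*(21 + 48/(-41)) = -3689*(21 + 48*(-1/41)) = -3689*(21 - 48/41) = -3689*813/41 = -2999157/41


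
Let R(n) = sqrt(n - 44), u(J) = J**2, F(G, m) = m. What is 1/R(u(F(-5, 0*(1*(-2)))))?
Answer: -I*sqrt(11)/22 ≈ -0.15076*I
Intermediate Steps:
R(n) = sqrt(-44 + n)
1/R(u(F(-5, 0*(1*(-2))))) = 1/(sqrt(-44 + (0*(1*(-2)))**2)) = 1/(sqrt(-44 + (0*(-2))**2)) = 1/(sqrt(-44 + 0**2)) = 1/(sqrt(-44 + 0)) = 1/(sqrt(-44)) = 1/(2*I*sqrt(11)) = -I*sqrt(11)/22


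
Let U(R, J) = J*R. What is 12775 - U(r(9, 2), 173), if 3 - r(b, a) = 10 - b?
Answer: 12429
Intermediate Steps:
r(b, a) = -7 + b (r(b, a) = 3 - (10 - b) = 3 + (-10 + b) = -7 + b)
12775 - U(r(9, 2), 173) = 12775 - 173*(-7 + 9) = 12775 - 173*2 = 12775 - 1*346 = 12775 - 346 = 12429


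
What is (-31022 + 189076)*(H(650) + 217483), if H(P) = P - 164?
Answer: 34450872326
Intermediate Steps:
H(P) = -164 + P
(-31022 + 189076)*(H(650) + 217483) = (-31022 + 189076)*((-164 + 650) + 217483) = 158054*(486 + 217483) = 158054*217969 = 34450872326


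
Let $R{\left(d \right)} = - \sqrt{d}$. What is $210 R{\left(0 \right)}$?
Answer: $0$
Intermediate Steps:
$210 R{\left(0 \right)} = 210 \left(- \sqrt{0}\right) = 210 \left(\left(-1\right) 0\right) = 210 \cdot 0 = 0$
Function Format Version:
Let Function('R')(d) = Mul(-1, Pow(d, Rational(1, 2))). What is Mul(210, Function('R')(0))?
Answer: 0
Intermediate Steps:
Mul(210, Function('R')(0)) = Mul(210, Mul(-1, Pow(0, Rational(1, 2)))) = Mul(210, Mul(-1, 0)) = Mul(210, 0) = 0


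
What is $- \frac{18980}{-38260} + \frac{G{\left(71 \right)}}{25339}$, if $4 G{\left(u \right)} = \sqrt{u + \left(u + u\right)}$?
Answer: $\frac{949}{1913} + \frac{\sqrt{213}}{101356} \approx 0.49622$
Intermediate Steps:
$G{\left(u \right)} = \frac{\sqrt{3} \sqrt{u}}{4}$ ($G{\left(u \right)} = \frac{\sqrt{u + \left(u + u\right)}}{4} = \frac{\sqrt{u + 2 u}}{4} = \frac{\sqrt{3 u}}{4} = \frac{\sqrt{3} \sqrt{u}}{4}$)
$- \frac{18980}{-38260} + \frac{G{\left(71 \right)}}{25339} = - \frac{18980}{-38260} + \frac{\frac{1}{4} \sqrt{3} \sqrt{71}}{25339} = \left(-18980\right) \left(- \frac{1}{38260}\right) + \frac{\sqrt{213}}{4} \cdot \frac{1}{25339} = \frac{949}{1913} + \frac{\sqrt{213}}{101356}$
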